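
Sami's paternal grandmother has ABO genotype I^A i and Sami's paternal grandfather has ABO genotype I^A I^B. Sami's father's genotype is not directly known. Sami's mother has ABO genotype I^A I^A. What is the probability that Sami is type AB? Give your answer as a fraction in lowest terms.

1/4

Sami's father's ABO genotype from I^A i × I^A I^B: 1/4 I^A I^A, 1/4 I^A I^B, 1/4 I^A i, 1/4 I^B i.
Crossing each possibility with the mother I^A I^A and summing P(type AB): 1/4·0 + 1/4·1/2 + 1/4·0 + 1/4·1/2 = 1/4.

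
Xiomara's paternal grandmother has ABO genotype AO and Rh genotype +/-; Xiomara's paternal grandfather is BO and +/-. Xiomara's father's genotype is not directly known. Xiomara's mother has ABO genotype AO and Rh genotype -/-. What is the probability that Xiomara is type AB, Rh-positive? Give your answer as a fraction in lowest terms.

1/16

Xiomara's father's ABO genotype from AO × BO: 1/4 AB, 1/4 AO, 1/4 BO, 1/4 OO.
Crossing each possibility with the mother AO and summing P(type AB): 1/4·1/4 + 1/4·0 + 1/4·1/4 + 1/4·0 = 1/8.
Similarly for Rh via the father's Rh distribution: P(Rh+) = 1/2.
Independent loci: 1/8 × 1/2 = 1/16.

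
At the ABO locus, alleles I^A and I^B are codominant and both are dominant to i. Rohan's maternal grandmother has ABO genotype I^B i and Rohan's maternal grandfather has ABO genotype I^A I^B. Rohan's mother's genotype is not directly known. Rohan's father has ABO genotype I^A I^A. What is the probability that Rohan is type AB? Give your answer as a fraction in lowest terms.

Rohan's mother's ABO genotype from I^B i × I^A I^B: 1/4 I^A I^B, 1/4 I^A i, 1/4 I^B I^B, 1/4 I^B i.
Crossing each possibility with the father I^A I^A and summing P(type AB): 1/4·1/2 + 1/4·0 + 1/4·1 + 1/4·1/2 = 1/2.

1/2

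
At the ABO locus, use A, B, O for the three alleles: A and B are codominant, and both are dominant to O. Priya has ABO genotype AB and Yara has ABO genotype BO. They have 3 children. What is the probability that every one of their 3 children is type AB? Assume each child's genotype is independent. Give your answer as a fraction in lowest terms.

ABO cross AB × BO → 1/4 A, 1/2 B, 1/4 AB.
So P(type AB) = 1/4 per child.
All 3 independent: (1/4)^3 = 1/64.

1/64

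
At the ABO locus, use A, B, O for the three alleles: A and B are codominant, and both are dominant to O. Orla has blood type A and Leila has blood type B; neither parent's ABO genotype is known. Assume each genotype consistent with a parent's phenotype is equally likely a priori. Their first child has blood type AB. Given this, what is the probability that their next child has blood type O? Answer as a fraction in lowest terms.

Possible genotypes: Orla ∈ {AA, AO}; Leila ∈ {BB, BO}.
Weight each parental genotype pair by prior × P(type-AB child):
  AA × BB: posterior weight 4/9; P(next child type O) = 0.
  AA × BO: posterior weight 2/9; P(next child type O) = 0.
  AO × BB: posterior weight 2/9; P(next child type O) = 0.
  AO × BO: posterior weight 1/9; P(next child type O) = 1/4.
Weighted sum = 1/36.

1/36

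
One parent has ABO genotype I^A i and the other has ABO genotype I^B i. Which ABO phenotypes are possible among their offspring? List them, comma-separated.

O, A, B, AB

Gametes from I^A i × I^B i give offspring ABO genotypes I^A I^B, I^A i, I^B i, i i, i.e. phenotypes O, A, B, AB.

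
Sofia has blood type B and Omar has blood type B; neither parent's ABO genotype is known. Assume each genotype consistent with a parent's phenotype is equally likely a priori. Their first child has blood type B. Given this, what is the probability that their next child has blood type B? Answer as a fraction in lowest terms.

Possible genotypes: Sofia ∈ {I^B I^B, I^B i}; Omar ∈ {I^B I^B, I^B i}.
Weight each parental genotype pair by prior × P(type-B child):
  I^B I^B × I^B I^B: posterior weight 4/15; P(next child type B) = 1.
  I^B I^B × I^B i: posterior weight 4/15; P(next child type B) = 1.
  I^B i × I^B I^B: posterior weight 4/15; P(next child type B) = 1.
  I^B i × I^B i: posterior weight 1/5; P(next child type B) = 3/4.
Weighted sum = 19/20.

19/20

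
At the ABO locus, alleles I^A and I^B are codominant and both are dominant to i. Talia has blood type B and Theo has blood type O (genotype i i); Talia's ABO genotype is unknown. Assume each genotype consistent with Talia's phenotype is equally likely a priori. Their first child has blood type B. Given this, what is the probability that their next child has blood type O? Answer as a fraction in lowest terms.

Possible genotypes: Talia ∈ {I^B I^B, I^B i}; Theo ∈ {i i}.
Weight each parental genotype pair by prior × P(type-B child):
  I^B I^B × i i: posterior weight 2/3; P(next child type O) = 0.
  I^B i × i i: posterior weight 1/3; P(next child type O) = 1/2.
Weighted sum = 1/6.

1/6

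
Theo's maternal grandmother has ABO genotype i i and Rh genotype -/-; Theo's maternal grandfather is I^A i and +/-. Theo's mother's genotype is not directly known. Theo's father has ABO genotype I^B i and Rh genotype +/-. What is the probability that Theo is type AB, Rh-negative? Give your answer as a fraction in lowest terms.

Theo's mother's ABO genotype from i i × I^A i: 1/2 I^A i, 1/2 i i.
Crossing each possibility with the father I^B i and summing P(type AB): 1/2·1/4 + 1/2·0 = 1/8.
Similarly for Rh via the mother's Rh distribution: P(Rh-) = 3/8.
Independent loci: 1/8 × 3/8 = 3/64.

3/64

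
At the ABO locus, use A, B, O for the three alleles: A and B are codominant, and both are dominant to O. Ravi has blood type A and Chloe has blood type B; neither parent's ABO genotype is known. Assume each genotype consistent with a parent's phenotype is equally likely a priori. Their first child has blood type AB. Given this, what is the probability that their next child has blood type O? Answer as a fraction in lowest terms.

Possible genotypes: Ravi ∈ {AA, AO}; Chloe ∈ {BB, BO}.
Weight each parental genotype pair by prior × P(type-AB child):
  AA × BB: posterior weight 4/9; P(next child type O) = 0.
  AA × BO: posterior weight 2/9; P(next child type O) = 0.
  AO × BB: posterior weight 2/9; P(next child type O) = 0.
  AO × BO: posterior weight 1/9; P(next child type O) = 1/4.
Weighted sum = 1/36.

1/36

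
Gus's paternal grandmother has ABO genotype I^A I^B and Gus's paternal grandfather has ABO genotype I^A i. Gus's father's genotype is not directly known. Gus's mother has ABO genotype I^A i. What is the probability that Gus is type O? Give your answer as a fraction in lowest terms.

1/8

Gus's father's ABO genotype from I^A I^B × I^A i: 1/4 I^A I^A, 1/4 I^A I^B, 1/4 I^A i, 1/4 I^B i.
Crossing each possibility with the mother I^A i and summing P(type O): 1/4·0 + 1/4·0 + 1/4·1/4 + 1/4·1/4 = 1/8.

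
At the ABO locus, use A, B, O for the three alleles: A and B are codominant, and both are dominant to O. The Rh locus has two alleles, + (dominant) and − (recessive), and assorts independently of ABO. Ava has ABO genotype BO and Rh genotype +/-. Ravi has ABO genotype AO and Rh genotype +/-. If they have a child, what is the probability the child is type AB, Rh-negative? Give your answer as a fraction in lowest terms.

1/16

ABO cross BO × AO → offspring phenotypes: 1/4 O, 1/4 A, 1/4 B, 1/4 AB.
Rh cross +/- × +/- → 3/4 Rh+, 1/4 Rh-.
Independent loci: P(type AB, Rh-negative) = 1/4 × 1/4 = 1/16.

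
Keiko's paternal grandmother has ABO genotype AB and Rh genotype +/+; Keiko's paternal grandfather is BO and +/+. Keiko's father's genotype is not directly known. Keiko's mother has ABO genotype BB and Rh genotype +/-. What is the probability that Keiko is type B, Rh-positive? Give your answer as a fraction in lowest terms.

Keiko's father's ABO genotype from AB × BO: 1/4 AB, 1/4 AO, 1/4 BB, 1/4 BO.
Crossing each possibility with the mother BB and summing P(type B): 1/4·1/2 + 1/4·1/2 + 1/4·1 + 1/4·1 = 3/4.
Similarly for Rh via the father's Rh distribution: P(Rh+) = 1.
Independent loci: 3/4 × 1 = 3/4.

3/4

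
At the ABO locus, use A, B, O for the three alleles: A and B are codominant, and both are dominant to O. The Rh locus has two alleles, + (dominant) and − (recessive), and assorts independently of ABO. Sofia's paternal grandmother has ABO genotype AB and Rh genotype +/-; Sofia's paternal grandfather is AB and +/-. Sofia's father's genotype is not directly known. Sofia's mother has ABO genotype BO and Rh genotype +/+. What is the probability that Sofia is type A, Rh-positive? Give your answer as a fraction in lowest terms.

Sofia's father's ABO genotype from AB × AB: 1/4 AA, 1/2 AB, 1/4 BB.
Crossing each possibility with the mother BO and summing P(type A): 1/4·1/2 + 1/2·1/4 + 1/4·0 = 1/4.
Similarly for Rh via the father's Rh distribution: P(Rh+) = 1.
Independent loci: 1/4 × 1 = 1/4.

1/4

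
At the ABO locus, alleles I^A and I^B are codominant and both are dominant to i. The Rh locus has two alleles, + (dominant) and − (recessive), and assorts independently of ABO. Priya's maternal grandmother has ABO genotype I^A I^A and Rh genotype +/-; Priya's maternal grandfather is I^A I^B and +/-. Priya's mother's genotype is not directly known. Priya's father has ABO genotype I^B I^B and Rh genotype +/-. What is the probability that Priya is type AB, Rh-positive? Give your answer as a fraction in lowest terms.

Priya's mother's ABO genotype from I^A I^A × I^A I^B: 1/2 I^A I^A, 1/2 I^A I^B.
Crossing each possibility with the father I^B I^B and summing P(type AB): 1/2·1 + 1/2·1/2 = 3/4.
Similarly for Rh via the mother's Rh distribution: P(Rh+) = 3/4.
Independent loci: 3/4 × 3/4 = 9/16.

9/16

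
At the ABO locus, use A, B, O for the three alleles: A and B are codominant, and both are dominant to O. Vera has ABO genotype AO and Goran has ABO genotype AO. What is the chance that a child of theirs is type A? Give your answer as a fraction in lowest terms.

3/4

ABO cross AO × AO → offspring phenotypes: 1/4 O, 3/4 A.
So P(type A) = 3/4.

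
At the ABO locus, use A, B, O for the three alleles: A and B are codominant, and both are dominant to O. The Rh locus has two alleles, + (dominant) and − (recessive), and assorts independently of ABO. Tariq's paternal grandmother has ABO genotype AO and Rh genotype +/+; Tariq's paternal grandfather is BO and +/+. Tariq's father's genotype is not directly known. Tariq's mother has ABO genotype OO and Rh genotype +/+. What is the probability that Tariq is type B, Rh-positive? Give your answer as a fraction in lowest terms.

1/4

Tariq's father's ABO genotype from AO × BO: 1/4 AB, 1/4 AO, 1/4 BO, 1/4 OO.
Crossing each possibility with the mother OO and summing P(type B): 1/4·1/2 + 1/4·0 + 1/4·1/2 + 1/4·0 = 1/4.
Similarly for Rh via the father's Rh distribution: P(Rh+) = 1.
Independent loci: 1/4 × 1 = 1/4.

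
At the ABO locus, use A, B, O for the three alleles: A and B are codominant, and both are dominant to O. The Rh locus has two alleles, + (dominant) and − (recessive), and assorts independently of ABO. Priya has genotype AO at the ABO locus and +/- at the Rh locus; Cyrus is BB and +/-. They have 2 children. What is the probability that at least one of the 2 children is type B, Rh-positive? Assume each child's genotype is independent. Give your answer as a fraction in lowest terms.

39/64

ABO cross AO × BB → 1/2 B, 1/2 AB.
Rh cross +/- × +/- → 3/4 Rh+, 1/4 Rh-; so P(type B, Rh-positive) = 1/2 × 3/4 = 3/8 per child.
P(none) = (5/8)^2 = 25/64; P(at least one) = 1 − 25/64 = 39/64.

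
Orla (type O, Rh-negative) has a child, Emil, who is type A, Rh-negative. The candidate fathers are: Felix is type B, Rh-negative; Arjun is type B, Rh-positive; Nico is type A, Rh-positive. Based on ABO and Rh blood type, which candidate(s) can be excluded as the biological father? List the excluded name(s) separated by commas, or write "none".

Felix, Arjun

A candidate is excluded only if no genotype consistent with his phenotype could produce a type A, Rh-negative child with a type O, Rh-negative mother.
Felix (type B, Rh-): no genotype consistent with that phenotype can produce a type-A Rh- child with a type-O mother.
Arjun (type B, Rh+): no genotype consistent with that phenotype can produce a type-A Rh- child with a type-O mother.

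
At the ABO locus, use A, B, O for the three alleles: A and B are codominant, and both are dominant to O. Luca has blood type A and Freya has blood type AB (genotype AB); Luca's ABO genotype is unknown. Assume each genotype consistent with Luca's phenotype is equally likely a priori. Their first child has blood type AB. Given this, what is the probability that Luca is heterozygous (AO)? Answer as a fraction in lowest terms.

1/3

Possible genotypes: Luca ∈ {AA, AO}; Freya ∈ {AB}.
Weight each parental genotype pair by prior × P(type-AB child):
  AA × AB: posterior weight 2/3.
  AO × AB: posterior weight 1/3.
Sum the posterior weight over pairs where Luca is AO: 1/3.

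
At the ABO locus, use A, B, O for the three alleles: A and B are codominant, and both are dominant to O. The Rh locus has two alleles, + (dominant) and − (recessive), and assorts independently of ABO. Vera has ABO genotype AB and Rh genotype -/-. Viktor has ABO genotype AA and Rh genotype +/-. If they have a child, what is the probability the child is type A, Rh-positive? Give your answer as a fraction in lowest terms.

ABO cross AB × AA → offspring phenotypes: 1/2 A, 1/2 AB.
Rh cross -/- × +/- → 1/2 Rh+, 1/2 Rh-.
Independent loci: P(type A, Rh-positive) = 1/2 × 1/2 = 1/4.

1/4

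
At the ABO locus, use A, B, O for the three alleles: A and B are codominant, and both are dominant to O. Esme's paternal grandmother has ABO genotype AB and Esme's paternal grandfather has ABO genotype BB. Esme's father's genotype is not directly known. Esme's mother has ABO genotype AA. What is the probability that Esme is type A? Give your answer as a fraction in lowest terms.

1/4

Esme's father's ABO genotype from AB × BB: 1/2 AB, 1/2 BB.
Crossing each possibility with the mother AA and summing P(type A): 1/2·1/2 + 1/2·0 = 1/4.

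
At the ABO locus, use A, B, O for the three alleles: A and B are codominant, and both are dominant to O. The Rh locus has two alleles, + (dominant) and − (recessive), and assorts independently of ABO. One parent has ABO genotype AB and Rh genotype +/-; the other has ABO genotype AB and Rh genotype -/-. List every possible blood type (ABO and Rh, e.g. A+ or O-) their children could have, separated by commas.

A+, A-, B+, B-, AB+, AB-

Gametes from AB × AB give offspring ABO genotypes AA, AB, BB, i.e. phenotypes A, B, AB.
Rh cross +/- × -/- → phenotypes Rh+, Rh-.
Combining independently: A+, A-, B+, B-, AB+, AB-.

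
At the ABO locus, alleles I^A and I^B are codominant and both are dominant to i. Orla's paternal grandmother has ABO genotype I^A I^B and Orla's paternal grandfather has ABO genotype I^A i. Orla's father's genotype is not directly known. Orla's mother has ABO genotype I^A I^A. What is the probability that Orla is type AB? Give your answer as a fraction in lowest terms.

1/4

Orla's father's ABO genotype from I^A I^B × I^A i: 1/4 I^A I^A, 1/4 I^A I^B, 1/4 I^A i, 1/4 I^B i.
Crossing each possibility with the mother I^A I^A and summing P(type AB): 1/4·0 + 1/4·1/2 + 1/4·0 + 1/4·1/2 = 1/4.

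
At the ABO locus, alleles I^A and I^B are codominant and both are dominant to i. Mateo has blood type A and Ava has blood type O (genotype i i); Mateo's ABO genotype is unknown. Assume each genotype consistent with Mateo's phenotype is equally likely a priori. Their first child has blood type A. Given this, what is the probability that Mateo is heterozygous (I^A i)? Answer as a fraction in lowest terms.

1/3

Possible genotypes: Mateo ∈ {I^A I^A, I^A i}; Ava ∈ {i i}.
Weight each parental genotype pair by prior × P(type-A child):
  I^A I^A × i i: posterior weight 2/3.
  I^A i × i i: posterior weight 1/3.
Sum the posterior weight over pairs where Mateo is I^A i: 1/3.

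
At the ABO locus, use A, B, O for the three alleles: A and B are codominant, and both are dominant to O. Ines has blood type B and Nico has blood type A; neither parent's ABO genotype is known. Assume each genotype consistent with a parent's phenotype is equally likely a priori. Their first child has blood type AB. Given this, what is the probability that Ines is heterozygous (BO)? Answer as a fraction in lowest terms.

Possible genotypes: Ines ∈ {BB, BO}; Nico ∈ {AA, AO}.
Weight each parental genotype pair by prior × P(type-AB child):
  BB × AA: posterior weight 4/9.
  BB × AO: posterior weight 2/9.
  BO × AA: posterior weight 2/9.
  BO × AO: posterior weight 1/9.
Sum the posterior weight over pairs where Ines is BO: 1/3.

1/3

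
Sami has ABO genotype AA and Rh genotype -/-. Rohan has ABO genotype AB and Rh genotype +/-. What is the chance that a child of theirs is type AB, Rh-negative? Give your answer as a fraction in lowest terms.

ABO cross AA × AB → offspring phenotypes: 1/2 A, 1/2 AB.
Rh cross -/- × +/- → 1/2 Rh+, 1/2 Rh-.
Independent loci: P(type AB, Rh-negative) = 1/2 × 1/2 = 1/4.

1/4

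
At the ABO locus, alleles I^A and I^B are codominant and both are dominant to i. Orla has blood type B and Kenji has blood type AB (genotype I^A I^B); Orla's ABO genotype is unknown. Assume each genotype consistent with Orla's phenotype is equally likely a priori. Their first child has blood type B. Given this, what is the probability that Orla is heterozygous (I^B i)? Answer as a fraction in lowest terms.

1/2

Possible genotypes: Orla ∈ {I^B I^B, I^B i}; Kenji ∈ {I^A I^B}.
Weight each parental genotype pair by prior × P(type-B child):
  I^B I^B × I^A I^B: posterior weight 1/2.
  I^B i × I^A I^B: posterior weight 1/2.
Sum the posterior weight over pairs where Orla is I^B i: 1/2.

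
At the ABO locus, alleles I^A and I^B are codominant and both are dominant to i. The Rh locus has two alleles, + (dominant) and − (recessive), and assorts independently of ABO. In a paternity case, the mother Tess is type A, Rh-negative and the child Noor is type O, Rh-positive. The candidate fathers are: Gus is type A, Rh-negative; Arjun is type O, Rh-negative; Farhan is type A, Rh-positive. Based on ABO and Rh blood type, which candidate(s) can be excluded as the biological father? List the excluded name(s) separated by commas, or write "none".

A candidate is excluded only if no genotype consistent with his phenotype could produce a type O, Rh-positive child with a type A, Rh-negative mother.
Gus (type A, Rh-): no genotype consistent with that phenotype can produce a type-O Rh+ child with a type-A mother.
Arjun (type O, Rh-): no genotype consistent with that phenotype can produce a type-O Rh+ child with a type-A mother.

Gus, Arjun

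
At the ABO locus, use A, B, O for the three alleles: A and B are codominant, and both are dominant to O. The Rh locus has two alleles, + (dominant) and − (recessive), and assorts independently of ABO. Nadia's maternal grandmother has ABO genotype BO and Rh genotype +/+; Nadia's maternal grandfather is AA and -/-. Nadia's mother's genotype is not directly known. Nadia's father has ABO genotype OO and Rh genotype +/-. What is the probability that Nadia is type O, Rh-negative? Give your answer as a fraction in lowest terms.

Nadia's mother's ABO genotype from BO × AA: 1/2 AB, 1/2 AO.
Crossing each possibility with the father OO and summing P(type O): 1/2·0 + 1/2·1/2 = 1/4.
Similarly for Rh via the mother's Rh distribution: P(Rh-) = 1/4.
Independent loci: 1/4 × 1/4 = 1/16.

1/16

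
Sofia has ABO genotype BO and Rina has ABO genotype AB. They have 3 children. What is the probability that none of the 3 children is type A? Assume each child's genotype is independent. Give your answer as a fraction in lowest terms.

27/64

ABO cross BO × AB → 1/4 A, 1/2 B, 1/4 AB.
So P(type A) = 1/4 per child.
P(not type A) = 3/4 for one child; (3/4)^3 = 27/64.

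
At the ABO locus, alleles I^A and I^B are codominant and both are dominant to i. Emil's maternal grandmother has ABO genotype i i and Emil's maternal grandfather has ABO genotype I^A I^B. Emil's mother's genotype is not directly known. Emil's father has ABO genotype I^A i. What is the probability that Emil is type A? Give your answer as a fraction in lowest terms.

1/2

Emil's mother's ABO genotype from i i × I^A I^B: 1/2 I^A i, 1/2 I^B i.
Crossing each possibility with the father I^A i and summing P(type A): 1/2·3/4 + 1/2·1/4 = 1/2.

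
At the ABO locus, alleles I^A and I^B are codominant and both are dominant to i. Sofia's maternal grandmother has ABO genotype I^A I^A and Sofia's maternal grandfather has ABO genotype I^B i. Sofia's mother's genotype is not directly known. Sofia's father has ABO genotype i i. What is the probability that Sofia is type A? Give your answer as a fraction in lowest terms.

Sofia's mother's ABO genotype from I^A I^A × I^B i: 1/2 I^A I^B, 1/2 I^A i.
Crossing each possibility with the father i i and summing P(type A): 1/2·1/2 + 1/2·1/2 = 1/2.

1/2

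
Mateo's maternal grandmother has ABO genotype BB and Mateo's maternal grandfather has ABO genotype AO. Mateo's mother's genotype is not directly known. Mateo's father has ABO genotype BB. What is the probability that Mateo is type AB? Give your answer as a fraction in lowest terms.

1/4

Mateo's mother's ABO genotype from BB × AO: 1/2 AB, 1/2 BO.
Crossing each possibility with the father BB and summing P(type AB): 1/2·1/2 + 1/2·0 = 1/4.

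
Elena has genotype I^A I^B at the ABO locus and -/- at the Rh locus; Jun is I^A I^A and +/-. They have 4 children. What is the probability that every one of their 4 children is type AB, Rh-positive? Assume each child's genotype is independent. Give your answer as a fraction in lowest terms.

ABO cross I^A I^B × I^A I^A → 1/2 A, 1/2 AB.
Rh cross -/- × +/- → 1/2 Rh+, 1/2 Rh-; so P(type AB, Rh-positive) = 1/2 × 1/2 = 1/4 per child.
All 4 independent: (1/4)^4 = 1/256.

1/256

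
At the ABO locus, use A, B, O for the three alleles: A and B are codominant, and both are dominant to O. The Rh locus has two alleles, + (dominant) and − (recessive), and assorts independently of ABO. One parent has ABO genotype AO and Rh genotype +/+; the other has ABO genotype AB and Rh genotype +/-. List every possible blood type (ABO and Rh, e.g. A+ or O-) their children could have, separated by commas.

A+, B+, AB+

Gametes from AO × AB give offspring ABO genotypes AA, AB, AO, BO, i.e. phenotypes A, B, AB.
Rh cross +/+ × +/- → phenotypes Rh+.
Combining independently: A+, B+, AB+.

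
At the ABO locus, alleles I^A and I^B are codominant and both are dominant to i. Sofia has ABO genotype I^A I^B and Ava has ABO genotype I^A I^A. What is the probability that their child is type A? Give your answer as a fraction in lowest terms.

ABO cross I^A I^B × I^A I^A → offspring phenotypes: 1/2 A, 1/2 AB.
So P(type A) = 1/2.

1/2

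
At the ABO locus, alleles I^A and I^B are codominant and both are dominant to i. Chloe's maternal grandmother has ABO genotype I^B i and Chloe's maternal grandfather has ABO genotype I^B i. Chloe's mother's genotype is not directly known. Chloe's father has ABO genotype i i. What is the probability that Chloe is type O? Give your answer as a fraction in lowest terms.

1/2

Chloe's mother's ABO genotype from I^B i × I^B i: 1/4 I^B I^B, 1/2 I^B i, 1/4 i i.
Crossing each possibility with the father i i and summing P(type O): 1/4·0 + 1/2·1/2 + 1/4·1 = 1/2.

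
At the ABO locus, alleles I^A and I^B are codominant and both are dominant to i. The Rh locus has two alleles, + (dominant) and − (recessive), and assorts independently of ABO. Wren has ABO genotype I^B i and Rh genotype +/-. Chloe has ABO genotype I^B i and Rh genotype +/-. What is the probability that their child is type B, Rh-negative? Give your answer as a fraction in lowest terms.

3/16

ABO cross I^B i × I^B i → offspring phenotypes: 1/4 O, 3/4 B.
Rh cross +/- × +/- → 3/4 Rh+, 1/4 Rh-.
Independent loci: P(type B, Rh-negative) = 3/4 × 1/4 = 3/16.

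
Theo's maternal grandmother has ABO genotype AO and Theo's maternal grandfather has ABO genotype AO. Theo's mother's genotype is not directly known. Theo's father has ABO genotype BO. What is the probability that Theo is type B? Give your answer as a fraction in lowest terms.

Theo's mother's ABO genotype from AO × AO: 1/4 AA, 1/2 AO, 1/4 OO.
Crossing each possibility with the father BO and summing P(type B): 1/4·0 + 1/2·1/4 + 1/4·1/2 = 1/4.

1/4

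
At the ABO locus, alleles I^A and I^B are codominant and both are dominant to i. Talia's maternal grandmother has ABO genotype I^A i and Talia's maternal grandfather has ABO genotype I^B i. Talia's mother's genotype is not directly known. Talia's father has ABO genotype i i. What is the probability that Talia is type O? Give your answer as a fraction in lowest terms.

Talia's mother's ABO genotype from I^A i × I^B i: 1/4 I^A I^B, 1/4 I^A i, 1/4 I^B i, 1/4 i i.
Crossing each possibility with the father i i and summing P(type O): 1/4·0 + 1/4·1/2 + 1/4·1/2 + 1/4·1 = 1/2.

1/2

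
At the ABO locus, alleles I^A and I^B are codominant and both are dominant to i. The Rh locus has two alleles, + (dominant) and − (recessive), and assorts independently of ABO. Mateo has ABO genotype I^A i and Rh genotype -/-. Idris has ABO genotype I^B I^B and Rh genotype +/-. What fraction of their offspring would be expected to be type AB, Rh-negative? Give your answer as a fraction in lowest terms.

1/4

ABO cross I^A i × I^B I^B → offspring phenotypes: 1/2 B, 1/2 AB.
Rh cross -/- × +/- → 1/2 Rh+, 1/2 Rh-.
Independent loci: P(type AB, Rh-negative) = 1/2 × 1/2 = 1/4.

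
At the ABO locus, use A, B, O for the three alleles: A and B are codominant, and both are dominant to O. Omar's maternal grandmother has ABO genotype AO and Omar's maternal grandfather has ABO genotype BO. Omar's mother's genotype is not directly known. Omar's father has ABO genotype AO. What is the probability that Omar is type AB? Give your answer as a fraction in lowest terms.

Omar's mother's ABO genotype from AO × BO: 1/4 AB, 1/4 AO, 1/4 BO, 1/4 OO.
Crossing each possibility with the father AO and summing P(type AB): 1/4·1/4 + 1/4·0 + 1/4·1/4 + 1/4·0 = 1/8.

1/8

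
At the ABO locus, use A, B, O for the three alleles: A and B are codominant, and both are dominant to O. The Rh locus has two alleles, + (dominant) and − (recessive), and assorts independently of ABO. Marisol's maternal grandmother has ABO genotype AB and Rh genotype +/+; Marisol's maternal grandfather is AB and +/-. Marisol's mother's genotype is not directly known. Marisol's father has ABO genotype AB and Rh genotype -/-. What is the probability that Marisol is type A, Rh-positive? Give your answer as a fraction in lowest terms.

Marisol's mother's ABO genotype from AB × AB: 1/4 AA, 1/2 AB, 1/4 BB.
Crossing each possibility with the father AB and summing P(type A): 1/4·1/2 + 1/2·1/4 + 1/4·0 = 1/4.
Similarly for Rh via the mother's Rh distribution: P(Rh+) = 3/4.
Independent loci: 1/4 × 3/4 = 3/16.

3/16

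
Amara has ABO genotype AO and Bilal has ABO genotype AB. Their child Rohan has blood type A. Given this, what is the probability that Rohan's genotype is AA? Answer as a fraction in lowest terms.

Cross AO × AB → 1/4 AA, 1/4 AB, 1/4 AO, 1/4 BO.
Type-A genotypes among offspring: AA (1/4), AO (1/4); total 1/2.
P(AA | type A) = (1/4) / (1/2) = 1/2.

1/2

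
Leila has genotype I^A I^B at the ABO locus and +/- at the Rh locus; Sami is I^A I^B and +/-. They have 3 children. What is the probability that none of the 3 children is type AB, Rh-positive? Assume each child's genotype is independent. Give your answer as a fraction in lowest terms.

ABO cross I^A I^B × I^A I^B → 1/4 A, 1/4 B, 1/2 AB.
Rh cross +/- × +/- → 3/4 Rh+, 1/4 Rh-; so P(type AB, Rh-positive) = 1/2 × 3/4 = 3/8 per child.
P(not type AB, Rh-positive) = 5/8 for one child; (5/8)^3 = 125/512.

125/512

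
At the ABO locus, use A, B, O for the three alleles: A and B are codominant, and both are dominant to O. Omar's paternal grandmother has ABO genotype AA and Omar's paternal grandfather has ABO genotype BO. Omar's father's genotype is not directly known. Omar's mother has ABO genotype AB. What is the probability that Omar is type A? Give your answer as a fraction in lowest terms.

Omar's father's ABO genotype from AA × BO: 1/2 AB, 1/2 AO.
Crossing each possibility with the mother AB and summing P(type A): 1/2·1/4 + 1/2·1/2 = 3/8.

3/8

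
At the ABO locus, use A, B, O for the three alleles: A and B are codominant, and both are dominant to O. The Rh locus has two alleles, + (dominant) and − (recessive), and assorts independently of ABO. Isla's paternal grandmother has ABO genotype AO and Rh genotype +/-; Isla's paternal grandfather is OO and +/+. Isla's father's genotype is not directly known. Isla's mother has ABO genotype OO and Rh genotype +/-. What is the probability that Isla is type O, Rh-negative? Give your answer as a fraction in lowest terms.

3/32

Isla's father's ABO genotype from AO × OO: 1/2 AO, 1/2 OO.
Crossing each possibility with the mother OO and summing P(type O): 1/2·1/2 + 1/2·1 = 3/4.
Similarly for Rh via the father's Rh distribution: P(Rh-) = 1/8.
Independent loci: 3/4 × 1/8 = 3/32.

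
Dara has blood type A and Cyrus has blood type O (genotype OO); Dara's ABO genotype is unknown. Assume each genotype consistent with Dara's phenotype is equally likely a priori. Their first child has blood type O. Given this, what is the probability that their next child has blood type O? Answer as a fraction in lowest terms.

1/2

Possible genotypes: Dara ∈ {AA, AO}; Cyrus ∈ {OO}.
Weight each parental genotype pair by prior × P(type-O child):
  AO × OO: posterior weight 1; P(next child type O) = 1/2.
Weighted sum = 1/2.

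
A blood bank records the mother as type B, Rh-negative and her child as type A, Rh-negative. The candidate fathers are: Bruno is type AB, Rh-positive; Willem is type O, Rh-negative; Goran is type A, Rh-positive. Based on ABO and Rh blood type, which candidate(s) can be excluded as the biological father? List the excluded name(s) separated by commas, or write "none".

Willem

A candidate is excluded only if no genotype consistent with his phenotype could produce a type A, Rh-negative child with a type B, Rh-negative mother.
Willem (type O, Rh-): no genotype consistent with that phenotype can produce a type-A Rh- child with a type-B mother.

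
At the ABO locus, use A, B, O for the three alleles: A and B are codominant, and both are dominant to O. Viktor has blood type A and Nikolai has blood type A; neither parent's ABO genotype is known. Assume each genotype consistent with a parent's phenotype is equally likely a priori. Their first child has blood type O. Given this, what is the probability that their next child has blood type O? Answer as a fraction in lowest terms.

1/4

Possible genotypes: Viktor ∈ {AA, AO}; Nikolai ∈ {AA, AO}.
Weight each parental genotype pair by prior × P(type-O child):
  AO × AO: posterior weight 1; P(next child type O) = 1/4.
Weighted sum = 1/4.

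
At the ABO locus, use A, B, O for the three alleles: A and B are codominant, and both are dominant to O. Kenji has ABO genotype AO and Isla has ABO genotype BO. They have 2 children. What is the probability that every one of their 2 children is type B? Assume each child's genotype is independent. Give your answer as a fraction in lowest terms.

ABO cross AO × BO → 1/4 O, 1/4 A, 1/4 B, 1/4 AB.
So P(type B) = 1/4 per child.
All 2 independent: (1/4)^2 = 1/16.

1/16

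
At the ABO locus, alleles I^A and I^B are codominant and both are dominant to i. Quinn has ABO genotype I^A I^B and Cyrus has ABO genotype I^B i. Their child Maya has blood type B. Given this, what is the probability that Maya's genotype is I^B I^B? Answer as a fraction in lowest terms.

Cross I^A I^B × I^B i → 1/4 I^A I^B, 1/4 I^A i, 1/4 I^B I^B, 1/4 I^B i.
Type-B genotypes among offspring: I^B I^B (1/4), I^B i (1/4); total 1/2.
P(I^B I^B | type B) = (1/4) / (1/2) = 1/2.

1/2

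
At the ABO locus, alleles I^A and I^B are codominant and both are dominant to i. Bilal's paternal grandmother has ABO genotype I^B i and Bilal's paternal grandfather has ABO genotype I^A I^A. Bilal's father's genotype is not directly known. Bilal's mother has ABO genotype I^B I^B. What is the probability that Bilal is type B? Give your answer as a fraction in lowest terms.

Bilal's father's ABO genotype from I^B i × I^A I^A: 1/2 I^A I^B, 1/2 I^A i.
Crossing each possibility with the mother I^B I^B and summing P(type B): 1/2·1/2 + 1/2·1/2 = 1/2.

1/2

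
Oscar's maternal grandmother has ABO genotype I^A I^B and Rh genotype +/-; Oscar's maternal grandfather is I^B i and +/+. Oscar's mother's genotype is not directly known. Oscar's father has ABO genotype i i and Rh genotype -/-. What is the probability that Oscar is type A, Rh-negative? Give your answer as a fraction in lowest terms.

1/16

Oscar's mother's ABO genotype from I^A I^B × I^B i: 1/4 I^A I^B, 1/4 I^A i, 1/4 I^B I^B, 1/4 I^B i.
Crossing each possibility with the father i i and summing P(type A): 1/4·1/2 + 1/4·1/2 + 1/4·0 + 1/4·0 = 1/4.
Similarly for Rh via the mother's Rh distribution: P(Rh-) = 1/4.
Independent loci: 1/4 × 1/4 = 1/16.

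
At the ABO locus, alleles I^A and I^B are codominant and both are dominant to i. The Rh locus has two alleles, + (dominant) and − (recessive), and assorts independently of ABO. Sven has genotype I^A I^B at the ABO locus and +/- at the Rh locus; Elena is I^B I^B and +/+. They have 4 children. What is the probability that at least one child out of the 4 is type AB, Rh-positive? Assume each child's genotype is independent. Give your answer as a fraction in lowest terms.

ABO cross I^A I^B × I^B I^B → 1/2 B, 1/2 AB.
Rh cross +/- × +/+ → 1 Rh+; so P(type AB, Rh-positive) = 1/2 × 1 = 1/2 per child.
P(none) = (1/2)^4 = 1/16; P(at least one) = 1 − 1/16 = 15/16.

15/16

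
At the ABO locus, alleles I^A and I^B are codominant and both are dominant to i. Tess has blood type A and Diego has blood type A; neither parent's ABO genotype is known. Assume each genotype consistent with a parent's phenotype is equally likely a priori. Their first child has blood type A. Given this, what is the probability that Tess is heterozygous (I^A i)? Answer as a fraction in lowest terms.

Possible genotypes: Tess ∈ {I^A I^A, I^A i}; Diego ∈ {I^A I^A, I^A i}.
Weight each parental genotype pair by prior × P(type-A child):
  I^A I^A × I^A I^A: posterior weight 4/15.
  I^A I^A × I^A i: posterior weight 4/15.
  I^A i × I^A I^A: posterior weight 4/15.
  I^A i × I^A i: posterior weight 1/5.
Sum the posterior weight over pairs where Tess is I^A i: 7/15.

7/15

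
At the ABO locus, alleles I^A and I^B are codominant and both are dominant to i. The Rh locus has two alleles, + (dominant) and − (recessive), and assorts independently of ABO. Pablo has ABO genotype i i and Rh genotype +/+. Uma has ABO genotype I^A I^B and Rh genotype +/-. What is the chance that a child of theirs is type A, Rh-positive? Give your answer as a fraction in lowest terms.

1/2

ABO cross i i × I^A I^B → offspring phenotypes: 1/2 A, 1/2 B.
Rh cross +/+ × +/- → 1 Rh+.
Independent loci: P(type A, Rh-positive) = 1/2 × 1 = 1/2.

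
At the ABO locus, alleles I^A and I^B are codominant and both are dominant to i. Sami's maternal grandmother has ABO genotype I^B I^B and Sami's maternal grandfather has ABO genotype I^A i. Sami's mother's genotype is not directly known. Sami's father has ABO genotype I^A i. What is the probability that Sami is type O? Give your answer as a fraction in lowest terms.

Sami's mother's ABO genotype from I^B I^B × I^A i: 1/2 I^A I^B, 1/2 I^B i.
Crossing each possibility with the father I^A i and summing P(type O): 1/2·0 + 1/2·1/4 = 1/8.

1/8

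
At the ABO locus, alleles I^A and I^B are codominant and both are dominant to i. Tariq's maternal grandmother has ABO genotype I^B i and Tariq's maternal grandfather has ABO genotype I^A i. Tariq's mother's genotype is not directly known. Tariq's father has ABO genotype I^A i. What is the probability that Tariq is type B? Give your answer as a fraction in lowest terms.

Tariq's mother's ABO genotype from I^B i × I^A i: 1/4 I^A I^B, 1/4 I^A i, 1/4 I^B i, 1/4 i i.
Crossing each possibility with the father I^A i and summing P(type B): 1/4·1/4 + 1/4·0 + 1/4·1/4 + 1/4·0 = 1/8.

1/8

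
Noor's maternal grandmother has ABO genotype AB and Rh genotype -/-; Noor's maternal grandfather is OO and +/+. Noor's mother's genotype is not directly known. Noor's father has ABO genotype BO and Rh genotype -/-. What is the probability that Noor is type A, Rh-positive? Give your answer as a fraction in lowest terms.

1/16

Noor's mother's ABO genotype from AB × OO: 1/2 AO, 1/2 BO.
Crossing each possibility with the father BO and summing P(type A): 1/2·1/4 + 1/2·0 = 1/8.
Similarly for Rh via the mother's Rh distribution: P(Rh+) = 1/2.
Independent loci: 1/8 × 1/2 = 1/16.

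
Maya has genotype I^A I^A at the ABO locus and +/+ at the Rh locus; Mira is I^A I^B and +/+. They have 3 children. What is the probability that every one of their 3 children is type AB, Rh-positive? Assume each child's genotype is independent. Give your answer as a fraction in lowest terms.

ABO cross I^A I^A × I^A I^B → 1/2 A, 1/2 AB.
Rh cross +/+ × +/+ → 1 Rh+; so P(type AB, Rh-positive) = 1/2 × 1 = 1/2 per child.
All 3 independent: (1/2)^3 = 1/8.

1/8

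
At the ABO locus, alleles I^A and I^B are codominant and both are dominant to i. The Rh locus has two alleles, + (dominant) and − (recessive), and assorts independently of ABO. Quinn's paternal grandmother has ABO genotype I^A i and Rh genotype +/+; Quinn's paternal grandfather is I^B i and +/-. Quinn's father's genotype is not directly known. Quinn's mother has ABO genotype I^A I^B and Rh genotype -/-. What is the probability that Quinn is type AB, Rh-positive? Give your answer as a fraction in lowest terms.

Quinn's father's ABO genotype from I^A i × I^B i: 1/4 I^A I^B, 1/4 I^A i, 1/4 I^B i, 1/4 i i.
Crossing each possibility with the mother I^A I^B and summing P(type AB): 1/4·1/2 + 1/4·1/4 + 1/4·1/4 + 1/4·0 = 1/4.
Similarly for Rh via the father's Rh distribution: P(Rh+) = 3/4.
Independent loci: 1/4 × 3/4 = 3/16.

3/16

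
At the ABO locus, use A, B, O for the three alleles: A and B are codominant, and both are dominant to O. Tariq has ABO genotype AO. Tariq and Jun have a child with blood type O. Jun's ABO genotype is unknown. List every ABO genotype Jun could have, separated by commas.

AO, BO, OO

For each candidate genotype of Jun, check whether crossing it with AO can produce every observed child phenotype.
  AA → possible child types {A} ✗
  AB → possible child types {A, B, AB} ✗
  AO → possible child types {O, A} ✓
  BB → possible child types {B, AB} ✗
  BO → possible child types {O, A, B, AB} ✓
  OO → possible child types {O, A} ✓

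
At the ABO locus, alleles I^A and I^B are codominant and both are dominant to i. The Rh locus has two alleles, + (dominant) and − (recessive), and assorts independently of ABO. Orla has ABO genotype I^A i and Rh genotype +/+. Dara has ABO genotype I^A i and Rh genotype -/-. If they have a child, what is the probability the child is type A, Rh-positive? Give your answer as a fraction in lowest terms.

3/4

ABO cross I^A i × I^A i → offspring phenotypes: 1/4 O, 3/4 A.
Rh cross +/+ × -/- → 1 Rh+.
Independent loci: P(type A, Rh-positive) = 3/4 × 1 = 3/4.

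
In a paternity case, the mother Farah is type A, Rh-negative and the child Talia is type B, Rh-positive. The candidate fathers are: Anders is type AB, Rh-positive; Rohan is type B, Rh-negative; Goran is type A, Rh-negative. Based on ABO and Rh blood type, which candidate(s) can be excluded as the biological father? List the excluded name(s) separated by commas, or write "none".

Rohan, Goran

A candidate is excluded only if no genotype consistent with his phenotype could produce a type B, Rh-positive child with a type A, Rh-negative mother.
Rohan (type B, Rh-): no genotype consistent with that phenotype can produce a type-B Rh+ child with a type-A mother.
Goran (type A, Rh-): no genotype consistent with that phenotype can produce a type-B Rh+ child with a type-A mother.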